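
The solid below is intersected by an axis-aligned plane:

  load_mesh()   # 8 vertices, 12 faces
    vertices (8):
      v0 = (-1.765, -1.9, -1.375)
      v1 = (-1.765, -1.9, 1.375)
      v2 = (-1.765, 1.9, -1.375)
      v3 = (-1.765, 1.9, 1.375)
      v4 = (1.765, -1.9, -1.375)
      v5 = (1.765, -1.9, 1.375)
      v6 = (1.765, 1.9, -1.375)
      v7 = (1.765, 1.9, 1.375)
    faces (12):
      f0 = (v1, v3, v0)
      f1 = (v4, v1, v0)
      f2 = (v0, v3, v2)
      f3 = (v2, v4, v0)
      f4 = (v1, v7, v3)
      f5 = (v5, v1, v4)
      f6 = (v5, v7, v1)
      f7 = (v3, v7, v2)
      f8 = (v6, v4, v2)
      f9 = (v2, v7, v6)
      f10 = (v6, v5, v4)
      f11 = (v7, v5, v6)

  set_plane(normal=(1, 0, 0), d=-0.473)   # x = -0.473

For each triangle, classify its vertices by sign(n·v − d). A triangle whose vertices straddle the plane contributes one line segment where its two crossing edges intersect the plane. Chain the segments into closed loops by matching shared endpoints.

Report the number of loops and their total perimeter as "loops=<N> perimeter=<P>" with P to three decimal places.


loops=1 perimeter=13.100

Straddling triangles (8 of 12):
  (v4,v1,v0) [+--] → (-0.473, -1.9, 0.368484)–(-0.473, -1.9, -1.375)  len=1.7435
  (v2,v4,v0) [-+-] → (-0.473, 0.509178, -1.375)–(-0.473, -1.9, -1.375)  len=2.4092
  (v1,v7,v3) [-+-] → (-0.473, -0.509178, 1.375)–(-0.473, 1.9, 1.375)  len=2.4092
  (v5,v1,v4) [+-+] → (-0.473, -1.9, 1.375)–(-0.473, -1.9, 0.368484)  len=1.0065
  (v5,v7,v1) [++-] → (-0.473, -0.509178, 1.375)–(-0.473, -1.9, 1.375)  len=1.3908
  (v3,v7,v2) [-+-] → (-0.473, 1.9, 1.375)–(-0.473, 1.9, -0.368484)  len=1.7435
  (v6,v4,v2) [++-] → (-0.473, 0.509178, -1.375)–(-0.473, 1.9, -1.375)  len=1.3908
  (v2,v7,v6) [-++] → (-0.473, 1.9, -0.368484)–(-0.473, 1.9, -1.375)  len=1.0065

Chained into 1 loop(s):
  loop 1: 8 segments, perimeter = 13.1000
Total perimeter = 13.100


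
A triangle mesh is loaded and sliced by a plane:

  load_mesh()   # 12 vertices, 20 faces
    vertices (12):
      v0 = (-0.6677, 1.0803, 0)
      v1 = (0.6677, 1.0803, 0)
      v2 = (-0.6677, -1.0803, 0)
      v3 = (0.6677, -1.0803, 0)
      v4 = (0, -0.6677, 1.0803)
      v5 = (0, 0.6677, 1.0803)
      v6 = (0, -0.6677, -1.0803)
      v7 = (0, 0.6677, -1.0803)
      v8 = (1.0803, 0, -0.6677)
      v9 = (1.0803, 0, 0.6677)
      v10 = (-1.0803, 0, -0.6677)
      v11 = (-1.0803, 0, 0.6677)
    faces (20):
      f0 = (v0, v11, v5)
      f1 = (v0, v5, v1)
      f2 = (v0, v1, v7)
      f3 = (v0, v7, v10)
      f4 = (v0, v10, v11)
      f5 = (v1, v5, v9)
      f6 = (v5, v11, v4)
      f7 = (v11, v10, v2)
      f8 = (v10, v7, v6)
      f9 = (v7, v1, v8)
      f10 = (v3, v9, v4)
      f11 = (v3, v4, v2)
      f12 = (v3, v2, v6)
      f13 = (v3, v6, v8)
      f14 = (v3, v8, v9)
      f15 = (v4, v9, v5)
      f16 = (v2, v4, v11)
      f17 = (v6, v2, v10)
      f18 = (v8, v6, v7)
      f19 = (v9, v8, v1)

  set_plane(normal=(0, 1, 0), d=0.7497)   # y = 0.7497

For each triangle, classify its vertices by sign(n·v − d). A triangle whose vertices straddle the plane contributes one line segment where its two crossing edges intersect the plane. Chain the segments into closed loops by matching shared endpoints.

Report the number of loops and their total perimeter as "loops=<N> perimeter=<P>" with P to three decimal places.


loops=1 perimeter=5.089

Straddling triangles (8 of 20):
  (v0,v11,v5) [+--] → (-0.793966, 0.7497, 0.204334)–(-0.132698, 0.7497, 0.865602)  len=0.9352
  (v0,v5,v1) [+-+] → (-0.132698, 0.7497, 0.865602)–(0.132698, 0.7497, 0.865602)  len=0.2654
  (v0,v1,v7) [++-] → (0.132698, 0.7497, -0.865602)–(-0.132698, 0.7497, -0.865602)  len=0.2654
  (v0,v7,v10) [+--] → (-0.132698, 0.7497, -0.865602)–(-0.793966, 0.7497, -0.204334)  len=0.9352
  (v0,v10,v11) [+--] → (-0.793966, 0.7497, -0.204334)–(-0.793966, 0.7497, 0.204334)  len=0.4087
  (v1,v5,v9) [+--] → (0.132698, 0.7497, 0.865602)–(0.793966, 0.7497, 0.204334)  len=0.9352
  (v7,v1,v8) [-+-] → (0.132698, 0.7497, -0.865602)–(0.793966, 0.7497, -0.204334)  len=0.9352
  (v9,v8,v1) [--+] → (0.793966, 0.7497, -0.204334)–(0.793966, 0.7497, 0.204334)  len=0.4087

Chained into 1 loop(s):
  loop 1: 8 segments, perimeter = 5.0888
Total perimeter = 5.089


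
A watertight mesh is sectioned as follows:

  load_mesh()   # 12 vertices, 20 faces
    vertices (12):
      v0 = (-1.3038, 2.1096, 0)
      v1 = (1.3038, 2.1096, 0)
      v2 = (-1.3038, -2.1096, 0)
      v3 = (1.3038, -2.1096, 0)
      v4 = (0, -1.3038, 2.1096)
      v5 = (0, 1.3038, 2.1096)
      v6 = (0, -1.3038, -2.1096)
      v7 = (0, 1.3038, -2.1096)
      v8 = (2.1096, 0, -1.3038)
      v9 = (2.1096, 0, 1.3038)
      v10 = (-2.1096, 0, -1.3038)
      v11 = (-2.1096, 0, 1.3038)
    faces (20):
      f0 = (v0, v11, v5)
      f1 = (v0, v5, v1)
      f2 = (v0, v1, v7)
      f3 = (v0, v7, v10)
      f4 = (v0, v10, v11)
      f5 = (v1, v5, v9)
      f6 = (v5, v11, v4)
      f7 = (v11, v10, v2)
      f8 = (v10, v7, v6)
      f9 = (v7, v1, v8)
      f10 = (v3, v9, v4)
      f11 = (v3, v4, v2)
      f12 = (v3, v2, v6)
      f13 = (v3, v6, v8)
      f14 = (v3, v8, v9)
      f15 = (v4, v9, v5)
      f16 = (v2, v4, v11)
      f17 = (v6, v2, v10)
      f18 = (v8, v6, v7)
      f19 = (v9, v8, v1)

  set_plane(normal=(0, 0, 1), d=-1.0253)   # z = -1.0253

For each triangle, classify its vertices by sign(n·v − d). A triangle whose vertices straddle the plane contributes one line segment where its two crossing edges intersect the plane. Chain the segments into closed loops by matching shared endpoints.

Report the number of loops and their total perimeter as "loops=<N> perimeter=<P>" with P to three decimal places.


loops=1 perimeter=11.779

Straddling triangles (10 of 20):
  (v0,v1,v7) [++-] → (0.670132, 1.71797, -1.0253)–(-0.670132, 1.71797, -1.0253)  len=1.3403
  (v0,v7,v10) [+--] → (-0.670132, 1.71797, -1.0253)–(-1.93748, 0.450624, -1.0253)  len=1.7923
  (v0,v10,v11) [+-+] → (-1.93748, 0.450624, -1.0253)–(-2.1096, 0, -1.0253)  len=0.4824
  (v11,v10,v2) [+-+] → (-2.1096, 0, -1.0253)–(-1.93748, -0.450624, -1.0253)  len=0.4824
  (v7,v1,v8) [-+-] → (0.670132, 1.71797, -1.0253)–(1.93748, 0.450624, -1.0253)  len=1.7923
  (v3,v2,v6) [++-] → (-0.670132, -1.71797, -1.0253)–(0.670132, -1.71797, -1.0253)  len=1.3403
  (v3,v6,v8) [+--] → (0.670132, -1.71797, -1.0253)–(1.93748, -0.450624, -1.0253)  len=1.7923
  (v3,v8,v9) [+-+] → (1.93748, -0.450624, -1.0253)–(2.1096, 0, -1.0253)  len=0.4824
  (v6,v2,v10) [-+-] → (-0.670132, -1.71797, -1.0253)–(-1.93748, -0.450624, -1.0253)  len=1.7923
  (v9,v8,v1) [+-+] → (2.1096, 0, -1.0253)–(1.93748, 0.450624, -1.0253)  len=0.4824

Chained into 1 loop(s):
  loop 1: 10 segments, perimeter = 11.7792
Total perimeter = 11.779


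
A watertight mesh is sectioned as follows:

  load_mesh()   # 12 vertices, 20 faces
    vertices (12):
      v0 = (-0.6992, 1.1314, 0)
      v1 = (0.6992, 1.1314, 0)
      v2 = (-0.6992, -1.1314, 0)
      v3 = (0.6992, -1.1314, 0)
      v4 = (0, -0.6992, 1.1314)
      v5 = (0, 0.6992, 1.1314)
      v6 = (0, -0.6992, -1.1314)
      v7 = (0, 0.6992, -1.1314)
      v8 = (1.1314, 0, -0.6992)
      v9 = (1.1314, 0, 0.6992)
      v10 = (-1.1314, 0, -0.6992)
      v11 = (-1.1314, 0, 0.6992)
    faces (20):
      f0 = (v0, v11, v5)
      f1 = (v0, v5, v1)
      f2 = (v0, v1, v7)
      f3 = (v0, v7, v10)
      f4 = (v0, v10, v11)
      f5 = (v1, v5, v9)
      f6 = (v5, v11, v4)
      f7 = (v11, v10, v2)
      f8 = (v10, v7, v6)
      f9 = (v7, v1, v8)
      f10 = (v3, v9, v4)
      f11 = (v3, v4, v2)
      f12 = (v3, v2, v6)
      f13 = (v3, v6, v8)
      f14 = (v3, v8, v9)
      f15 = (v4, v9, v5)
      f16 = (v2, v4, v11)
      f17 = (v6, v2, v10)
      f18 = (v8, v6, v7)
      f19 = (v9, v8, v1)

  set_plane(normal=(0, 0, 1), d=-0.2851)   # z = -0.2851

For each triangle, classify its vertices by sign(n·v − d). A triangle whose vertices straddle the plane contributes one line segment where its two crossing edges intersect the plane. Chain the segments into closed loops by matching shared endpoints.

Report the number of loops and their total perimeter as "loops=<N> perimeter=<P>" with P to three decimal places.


loops=1 perimeter=6.955

Straddling triangles (10 of 20):
  (v0,v1,v7) [++-] → (0.52301, 1.02249, -0.2851)–(-0.52301, 1.02249, -0.2851)  len=1.0460
  (v0,v7,v10) [+--] → (-0.52301, 1.02249, -0.2851)–(-0.87543, 0.67007, -0.2851)  len=0.4984
  (v0,v10,v11) [+-+] → (-0.87543, 0.67007, -0.2851)–(-1.1314, 0, -0.2851)  len=0.7173
  (v11,v10,v2) [+-+] → (-1.1314, 0, -0.2851)–(-0.87543, -0.67007, -0.2851)  len=0.7173
  (v7,v1,v8) [-+-] → (0.52301, 1.02249, -0.2851)–(0.87543, 0.67007, -0.2851)  len=0.4984
  (v3,v2,v6) [++-] → (-0.52301, -1.02249, -0.2851)–(0.52301, -1.02249, -0.2851)  len=1.0460
  (v3,v6,v8) [+--] → (0.52301, -1.02249, -0.2851)–(0.87543, -0.67007, -0.2851)  len=0.4984
  (v3,v8,v9) [+-+] → (0.87543, -0.67007, -0.2851)–(1.1314, 0, -0.2851)  len=0.7173
  (v6,v2,v10) [-+-] → (-0.52301, -1.02249, -0.2851)–(-0.87543, -0.67007, -0.2851)  len=0.4984
  (v9,v8,v1) [+-+] → (1.1314, 0, -0.2851)–(0.87543, 0.67007, -0.2851)  len=0.7173

Chained into 1 loop(s):
  loop 1: 10 segments, perimeter = 6.9548
Total perimeter = 6.955


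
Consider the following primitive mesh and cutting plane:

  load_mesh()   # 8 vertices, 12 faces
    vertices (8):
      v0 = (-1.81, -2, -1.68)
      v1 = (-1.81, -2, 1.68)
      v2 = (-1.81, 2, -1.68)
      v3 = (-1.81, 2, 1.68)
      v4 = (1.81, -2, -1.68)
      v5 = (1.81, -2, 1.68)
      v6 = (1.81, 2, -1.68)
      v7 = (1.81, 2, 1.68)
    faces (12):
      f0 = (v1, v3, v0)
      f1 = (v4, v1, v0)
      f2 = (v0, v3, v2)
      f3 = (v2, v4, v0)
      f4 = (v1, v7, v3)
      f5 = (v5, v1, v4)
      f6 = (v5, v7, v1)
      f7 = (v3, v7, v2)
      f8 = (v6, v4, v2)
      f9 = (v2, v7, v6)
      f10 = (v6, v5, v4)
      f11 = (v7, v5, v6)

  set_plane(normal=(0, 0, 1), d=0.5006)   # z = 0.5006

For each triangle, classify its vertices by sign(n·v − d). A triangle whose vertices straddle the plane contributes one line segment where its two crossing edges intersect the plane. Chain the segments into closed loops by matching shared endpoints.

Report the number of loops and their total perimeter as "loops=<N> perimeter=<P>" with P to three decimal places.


loops=1 perimeter=15.240

Straddling triangles (8 of 12):
  (v1,v3,v0) [++-] → (-1.81, 0.595952, 0.5006)–(-1.81, -2, 0.5006)  len=2.5960
  (v4,v1,v0) [-+-] → (-0.539337, -2, 0.5006)–(-1.81, -2, 0.5006)  len=1.2707
  (v0,v3,v2) [-+-] → (-1.81, 0.595952, 0.5006)–(-1.81, 2, 0.5006)  len=1.4040
  (v5,v1,v4) [++-] → (-0.539337, -2, 0.5006)–(1.81, -2, 0.5006)  len=2.3493
  (v3,v7,v2) [++-] → (0.539337, 2, 0.5006)–(-1.81, 2, 0.5006)  len=2.3493
  (v2,v7,v6) [-+-] → (0.539337, 2, 0.5006)–(1.81, 2, 0.5006)  len=1.2707
  (v6,v5,v4) [-+-] → (1.81, -0.595952, 0.5006)–(1.81, -2, 0.5006)  len=1.4040
  (v7,v5,v6) [++-] → (1.81, -0.595952, 0.5006)–(1.81, 2, 0.5006)  len=2.5960

Chained into 1 loop(s):
  loop 1: 8 segments, perimeter = 15.2400
Total perimeter = 15.240


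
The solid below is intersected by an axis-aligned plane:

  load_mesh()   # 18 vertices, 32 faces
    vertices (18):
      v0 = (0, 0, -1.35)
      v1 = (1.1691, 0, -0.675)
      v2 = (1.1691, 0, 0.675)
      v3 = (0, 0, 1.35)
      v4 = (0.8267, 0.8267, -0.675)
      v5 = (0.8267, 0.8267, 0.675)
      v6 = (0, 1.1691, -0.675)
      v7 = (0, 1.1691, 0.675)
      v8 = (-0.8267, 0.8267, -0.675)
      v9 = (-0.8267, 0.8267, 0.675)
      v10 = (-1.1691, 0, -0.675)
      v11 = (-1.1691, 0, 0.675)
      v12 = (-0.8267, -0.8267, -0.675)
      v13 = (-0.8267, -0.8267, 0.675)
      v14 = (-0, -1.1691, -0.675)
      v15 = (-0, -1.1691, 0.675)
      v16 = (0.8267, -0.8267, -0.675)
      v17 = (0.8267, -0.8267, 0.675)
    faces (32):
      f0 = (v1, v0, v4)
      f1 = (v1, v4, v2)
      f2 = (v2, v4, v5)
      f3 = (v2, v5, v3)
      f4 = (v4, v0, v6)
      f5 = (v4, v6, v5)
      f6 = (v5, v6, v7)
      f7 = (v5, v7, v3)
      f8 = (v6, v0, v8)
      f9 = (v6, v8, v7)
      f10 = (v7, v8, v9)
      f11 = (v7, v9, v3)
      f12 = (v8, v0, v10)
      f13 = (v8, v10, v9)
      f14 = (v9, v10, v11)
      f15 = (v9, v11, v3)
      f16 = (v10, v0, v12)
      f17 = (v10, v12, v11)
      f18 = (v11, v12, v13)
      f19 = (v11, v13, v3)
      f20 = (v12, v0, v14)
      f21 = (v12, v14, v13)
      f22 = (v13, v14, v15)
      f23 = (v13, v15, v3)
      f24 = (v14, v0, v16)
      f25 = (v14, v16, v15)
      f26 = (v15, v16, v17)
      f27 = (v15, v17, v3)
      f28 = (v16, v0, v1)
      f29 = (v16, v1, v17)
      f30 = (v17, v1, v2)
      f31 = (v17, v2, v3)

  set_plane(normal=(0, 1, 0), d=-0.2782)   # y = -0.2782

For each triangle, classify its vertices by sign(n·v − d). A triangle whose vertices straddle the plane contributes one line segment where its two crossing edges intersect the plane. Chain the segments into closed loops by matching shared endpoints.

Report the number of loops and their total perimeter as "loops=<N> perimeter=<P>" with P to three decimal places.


Straddling triangles (12 of 32):
  (v10,v0,v12) [++-] → (-0.2782, -0.2782, -1.12285)–(-1.05388, -0.2782, -0.675)  len=0.8957
  (v10,v12,v11) [+-+] → (-1.05388, -0.2782, -0.675)–(-1.05388, -0.2782, 0.2207)  len=0.8957
  (v11,v12,v13) [+--] → (-1.05388, -0.2782, 0.2207)–(-1.05388, -0.2782, 0.675)  len=0.4543
  (v11,v13,v3) [+-+] → (-1.05388, -0.2782, 0.675)–(-0.2782, -0.2782, 1.12285)  len=0.8957
  (v12,v0,v14) [-+-] → (-0.2782, -0.2782, -1.12285)–(0, -0.2782, -1.18938)  len=0.2860
  (v13,v15,v3) [--+] → (0, -0.2782, 1.18938)–(-0.2782, -0.2782, 1.12285)  len=0.2860
  (v14,v0,v16) [-+-] → (0, -0.2782, -1.18938)–(0.2782, -0.2782, -1.12285)  len=0.2860
  (v15,v17,v3) [--+] → (0.2782, -0.2782, 1.12285)–(0, -0.2782, 1.18938)  len=0.2860
  (v16,v0,v1) [-++] → (0.2782, -0.2782, -1.12285)–(1.05388, -0.2782, -0.675)  len=0.8957
  (v16,v1,v17) [-+-] → (1.05388, -0.2782, -0.675)–(1.05388, -0.2782, -0.2207)  len=0.4543
  (v17,v1,v2) [-++] → (1.05388, -0.2782, -0.2207)–(1.05388, -0.2782, 0.675)  len=0.8957
  (v17,v2,v3) [-++] → (1.05388, -0.2782, 0.675)–(0.2782, -0.2782, 1.12285)  len=0.8957

Chained into 1 loop(s):
  loop 1: 12 segments, perimeter = 7.4269
Total perimeter = 7.427

loops=1 perimeter=7.427


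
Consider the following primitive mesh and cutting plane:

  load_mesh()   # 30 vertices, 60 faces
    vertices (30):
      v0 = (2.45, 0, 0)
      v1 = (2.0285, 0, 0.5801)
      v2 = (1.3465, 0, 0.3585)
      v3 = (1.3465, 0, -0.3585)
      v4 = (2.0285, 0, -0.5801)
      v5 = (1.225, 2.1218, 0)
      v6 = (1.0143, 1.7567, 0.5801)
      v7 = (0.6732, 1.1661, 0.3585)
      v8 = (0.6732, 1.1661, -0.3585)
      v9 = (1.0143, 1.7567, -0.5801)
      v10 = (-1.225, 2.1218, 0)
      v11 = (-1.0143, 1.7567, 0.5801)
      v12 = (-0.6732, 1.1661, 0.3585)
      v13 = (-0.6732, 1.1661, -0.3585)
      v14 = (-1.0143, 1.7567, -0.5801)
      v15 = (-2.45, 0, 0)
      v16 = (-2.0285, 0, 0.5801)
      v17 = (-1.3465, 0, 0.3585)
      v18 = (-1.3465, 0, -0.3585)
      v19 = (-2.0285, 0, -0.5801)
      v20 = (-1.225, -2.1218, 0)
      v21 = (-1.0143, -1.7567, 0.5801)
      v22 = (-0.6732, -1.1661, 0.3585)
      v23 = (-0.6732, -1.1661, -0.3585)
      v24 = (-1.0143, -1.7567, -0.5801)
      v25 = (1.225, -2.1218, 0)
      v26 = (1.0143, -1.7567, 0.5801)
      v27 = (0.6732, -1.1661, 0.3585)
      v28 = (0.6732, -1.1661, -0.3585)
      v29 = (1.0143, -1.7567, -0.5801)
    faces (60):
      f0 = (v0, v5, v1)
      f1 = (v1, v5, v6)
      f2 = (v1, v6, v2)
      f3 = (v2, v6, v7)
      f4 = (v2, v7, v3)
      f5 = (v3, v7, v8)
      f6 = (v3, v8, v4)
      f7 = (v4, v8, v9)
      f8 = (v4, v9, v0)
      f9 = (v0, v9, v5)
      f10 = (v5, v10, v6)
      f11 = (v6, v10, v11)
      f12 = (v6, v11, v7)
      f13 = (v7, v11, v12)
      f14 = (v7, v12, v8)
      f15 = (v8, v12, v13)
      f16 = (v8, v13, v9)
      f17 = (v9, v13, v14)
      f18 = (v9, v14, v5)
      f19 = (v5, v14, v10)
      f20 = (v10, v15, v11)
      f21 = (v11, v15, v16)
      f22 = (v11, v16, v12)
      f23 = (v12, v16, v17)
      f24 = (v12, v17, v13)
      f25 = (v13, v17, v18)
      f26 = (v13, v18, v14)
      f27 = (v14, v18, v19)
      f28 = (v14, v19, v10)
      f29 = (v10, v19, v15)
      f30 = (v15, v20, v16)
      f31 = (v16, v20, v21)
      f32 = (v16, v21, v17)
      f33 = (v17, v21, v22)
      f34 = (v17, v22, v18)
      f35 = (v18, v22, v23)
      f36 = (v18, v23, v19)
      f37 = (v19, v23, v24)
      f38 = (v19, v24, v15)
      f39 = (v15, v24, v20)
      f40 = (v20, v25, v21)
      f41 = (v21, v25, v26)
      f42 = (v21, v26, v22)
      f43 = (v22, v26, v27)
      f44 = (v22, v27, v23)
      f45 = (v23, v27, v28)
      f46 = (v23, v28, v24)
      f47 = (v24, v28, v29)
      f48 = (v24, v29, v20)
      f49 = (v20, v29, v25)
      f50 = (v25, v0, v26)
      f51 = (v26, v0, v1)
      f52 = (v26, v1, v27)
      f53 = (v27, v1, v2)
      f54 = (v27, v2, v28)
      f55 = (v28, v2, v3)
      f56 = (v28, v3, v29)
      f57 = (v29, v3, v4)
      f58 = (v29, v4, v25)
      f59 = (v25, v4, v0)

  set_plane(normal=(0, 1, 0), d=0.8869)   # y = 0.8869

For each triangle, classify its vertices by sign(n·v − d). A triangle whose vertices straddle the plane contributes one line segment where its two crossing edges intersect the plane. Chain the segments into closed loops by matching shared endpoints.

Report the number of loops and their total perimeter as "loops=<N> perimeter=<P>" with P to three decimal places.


loops=2 perimeter=7.171

Straddling triangles (20 of 60):
  (v0,v5,v1) [-+-] → (1.93796, 0.8869, 0)–(1.69264, 0.8869, 0.337622)  len=0.4173
  (v1,v5,v6) [-++] → (1.69264, 0.8869, 0.337622)–(1.51646, 0.8869, 0.5801)  len=0.2997
  (v1,v6,v2) [-+-] → (1.51646, 0.8869, 0.5801)–(1.17878, 0.8869, 0.470379)  len=0.3551
  (v2,v6,v7) [-++] → (1.17878, 0.8869, 0.470379)–(0.834409, 0.8869, 0.3585)  len=0.3621
  (v2,v7,v3) [-+-] → (0.834409, 0.8869, 0.3585)–(0.834409, 0.8869, 0.186828)  len=0.1717
  (v3,v7,v8) [-++] → (0.834409, 0.8869, 0.186828)–(0.834409, 0.8869, -0.3585)  len=0.5453
  (v3,v8,v4) [-+-] → (0.834409, 0.8869, -0.3585)–(0.9977, 0.8869, -0.411558)  len=0.1717
  (v4,v8,v9) [-++] → (0.9977, 0.8869, -0.411558)–(1.51646, 0.8869, -0.5801)  len=0.5455
  (v4,v9,v0) [-+-] → (1.51646, 0.8869, -0.5801)–(1.72516, 0.8869, -0.292873)  len=0.3550
  (v0,v9,v5) [-++] → (1.72516, 0.8869, -0.292873)–(1.93796, 0.8869, 0)  len=0.3620
  (v10,v15,v11) [+-+] → (-1.93796, 0.8869, 0)–(-1.72516, 0.8869, 0.292873)  len=0.3620
  (v11,v15,v16) [+--] → (-1.72516, 0.8869, 0.292873)–(-1.51646, 0.8869, 0.5801)  len=0.3550
  (v11,v16,v12) [+-+] → (-1.51646, 0.8869, 0.5801)–(-0.9977, 0.8869, 0.411558)  len=0.5455
  (v12,v16,v17) [+--] → (-0.9977, 0.8869, 0.411558)–(-0.834409, 0.8869, 0.3585)  len=0.1717
  (v12,v17,v13) [+-+] → (-0.834409, 0.8869, 0.3585)–(-0.834409, 0.8869, -0.186828)  len=0.5453
  (v13,v17,v18) [+--] → (-0.834409, 0.8869, -0.186828)–(-0.834409, 0.8869, -0.3585)  len=0.1717
  (v13,v18,v14) [+-+] → (-0.834409, 0.8869, -0.3585)–(-1.17878, 0.8869, -0.470379)  len=0.3621
  (v14,v18,v19) [+--] → (-1.17878, 0.8869, -0.470379)–(-1.51646, 0.8869, -0.5801)  len=0.3551
  (v14,v19,v10) [+-+] → (-1.51646, 0.8869, -0.5801)–(-1.69264, 0.8869, -0.337622)  len=0.2997
  (v10,v19,v15) [+--] → (-1.69264, 0.8869, -0.337622)–(-1.93796, 0.8869, 0)  len=0.4173

Chained into 2 loop(s):
  loop 1: 10 segments, perimeter = 3.5854
  loop 2: 10 segments, perimeter = 3.5854
Total perimeter = 7.171


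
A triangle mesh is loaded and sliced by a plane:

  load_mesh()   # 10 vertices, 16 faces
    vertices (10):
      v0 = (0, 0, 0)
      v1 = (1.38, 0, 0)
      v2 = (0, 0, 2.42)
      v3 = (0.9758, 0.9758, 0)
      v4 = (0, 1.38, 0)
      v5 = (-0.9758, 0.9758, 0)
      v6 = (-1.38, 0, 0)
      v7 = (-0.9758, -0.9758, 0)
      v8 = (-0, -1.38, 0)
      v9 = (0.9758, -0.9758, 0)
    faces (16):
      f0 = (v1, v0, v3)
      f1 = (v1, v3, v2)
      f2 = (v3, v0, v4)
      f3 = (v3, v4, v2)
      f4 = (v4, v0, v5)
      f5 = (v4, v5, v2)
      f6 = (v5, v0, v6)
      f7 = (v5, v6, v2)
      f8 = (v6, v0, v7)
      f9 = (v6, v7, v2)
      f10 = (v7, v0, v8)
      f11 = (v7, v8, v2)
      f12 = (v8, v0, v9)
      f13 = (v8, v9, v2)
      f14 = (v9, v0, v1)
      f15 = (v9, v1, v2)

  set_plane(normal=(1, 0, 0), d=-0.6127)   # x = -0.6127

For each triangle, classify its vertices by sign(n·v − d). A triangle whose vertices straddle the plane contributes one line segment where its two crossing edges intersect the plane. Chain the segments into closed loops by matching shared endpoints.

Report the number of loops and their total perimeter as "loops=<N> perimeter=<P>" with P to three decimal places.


Straddling triangles (8 of 16):
  (v4,v0,v5) [++-] → (-0.6127, 0.6127, 0)–(-0.6127, 1.1262, 0)  len=0.5135
  (v4,v5,v2) [+-+] → (-0.6127, 1.1262, 0)–(-0.6127, 0.6127, 0.900494)  len=1.0366
  (v5,v0,v6) [-+-] → (-0.6127, 0.6127, 0)–(-0.6127, 0, 0)  len=0.6127
  (v5,v6,v2) [--+] → (-0.6127, 0, 1.34556)–(-0.6127, 0.6127, 0.900494)  len=0.7573
  (v6,v0,v7) [-+-] → (-0.6127, 0, 0)–(-0.6127, -0.6127, 0)  len=0.6127
  (v6,v7,v2) [--+] → (-0.6127, -0.6127, 0.900494)–(-0.6127, 0, 1.34556)  len=0.7573
  (v7,v0,v8) [-++] → (-0.6127, -0.6127, 0)–(-0.6127, -1.1262, 0)  len=0.5135
  (v7,v8,v2) [-++] → (-0.6127, -1.1262, 0)–(-0.6127, -0.6127, 0.900494)  len=1.0366

Chained into 1 loop(s):
  loop 1: 8 segments, perimeter = 5.8402
Total perimeter = 5.840

loops=1 perimeter=5.840


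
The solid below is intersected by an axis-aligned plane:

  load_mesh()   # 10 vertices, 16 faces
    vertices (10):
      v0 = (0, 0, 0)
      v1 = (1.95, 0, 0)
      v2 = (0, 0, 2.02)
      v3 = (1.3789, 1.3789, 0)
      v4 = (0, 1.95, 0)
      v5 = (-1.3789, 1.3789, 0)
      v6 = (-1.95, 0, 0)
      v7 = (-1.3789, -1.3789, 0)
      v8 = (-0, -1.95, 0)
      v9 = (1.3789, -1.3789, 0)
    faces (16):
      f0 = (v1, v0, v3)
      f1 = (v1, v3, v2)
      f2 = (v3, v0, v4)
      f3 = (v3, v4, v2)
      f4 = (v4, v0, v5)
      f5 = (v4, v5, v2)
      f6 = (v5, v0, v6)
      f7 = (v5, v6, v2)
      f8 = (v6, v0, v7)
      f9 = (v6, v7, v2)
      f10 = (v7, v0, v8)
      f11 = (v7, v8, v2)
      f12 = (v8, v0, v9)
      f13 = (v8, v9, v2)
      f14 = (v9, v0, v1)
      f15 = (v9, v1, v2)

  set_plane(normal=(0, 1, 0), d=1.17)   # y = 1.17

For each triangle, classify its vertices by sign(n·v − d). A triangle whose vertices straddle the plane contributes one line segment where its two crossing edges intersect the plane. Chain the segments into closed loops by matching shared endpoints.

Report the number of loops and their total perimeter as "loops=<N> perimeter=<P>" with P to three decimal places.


Straddling triangles (8 of 16):
  (v1,v0,v3) [--+] → (1.17, 1.17, 0)–(1.46542, 1.17, 0)  len=0.2954
  (v1,v3,v2) [-+-] → (1.46542, 1.17, 0)–(1.17, 1.17, 0.306025)  len=0.4254
  (v3,v0,v4) [+-+] → (1.17, 1.17, 0)–(0, 1.17, 0)  len=1.1700
  (v3,v4,v2) [++-] → (0, 1.17, 0.808)–(1.17, 1.17, 0.306025)  len=1.2731
  (v4,v0,v5) [+-+] → (0, 1.17, 0)–(-1.17, 1.17, 0)  len=1.1700
  (v4,v5,v2) [++-] → (-1.17, 1.17, 0.306025)–(0, 1.17, 0.808)  len=1.2731
  (v5,v0,v6) [+--] → (-1.17, 1.17, 0)–(-1.46542, 1.17, 0)  len=0.2954
  (v5,v6,v2) [+--] → (-1.46542, 1.17, 0)–(-1.17, 1.17, 0.306025)  len=0.4254

Chained into 1 loop(s):
  loop 1: 8 segments, perimeter = 6.3278
Total perimeter = 6.328

loops=1 perimeter=6.328


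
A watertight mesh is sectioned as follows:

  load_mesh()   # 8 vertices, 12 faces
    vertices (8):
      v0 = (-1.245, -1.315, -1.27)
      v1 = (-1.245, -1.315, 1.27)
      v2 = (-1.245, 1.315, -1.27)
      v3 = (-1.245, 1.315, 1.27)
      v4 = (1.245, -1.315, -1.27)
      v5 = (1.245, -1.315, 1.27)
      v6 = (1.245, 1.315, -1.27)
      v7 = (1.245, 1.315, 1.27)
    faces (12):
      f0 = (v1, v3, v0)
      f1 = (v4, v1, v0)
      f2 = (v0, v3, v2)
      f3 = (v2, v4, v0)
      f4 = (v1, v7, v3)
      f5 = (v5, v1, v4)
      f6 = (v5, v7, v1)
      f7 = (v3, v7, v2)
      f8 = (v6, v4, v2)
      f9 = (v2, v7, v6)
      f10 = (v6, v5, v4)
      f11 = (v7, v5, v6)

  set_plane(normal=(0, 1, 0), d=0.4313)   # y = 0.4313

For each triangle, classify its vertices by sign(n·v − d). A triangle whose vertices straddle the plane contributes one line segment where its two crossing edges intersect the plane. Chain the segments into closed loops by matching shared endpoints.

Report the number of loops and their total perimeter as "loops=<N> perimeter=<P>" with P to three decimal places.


Straddling triangles (8 of 12):
  (v1,v3,v0) [-+-] → (-1.245, 0.4313, 1.27)–(-1.245, 0.4313, 0.416541)  len=0.8535
  (v0,v3,v2) [-++] → (-1.245, 0.4313, 0.416541)–(-1.245, 0.4313, -1.27)  len=1.6865
  (v2,v4,v0) [+--] → (-0.408341, 0.4313, -1.27)–(-1.245, 0.4313, -1.27)  len=0.8367
  (v1,v7,v3) [-++] → (0.408341, 0.4313, 1.27)–(-1.245, 0.4313, 1.27)  len=1.6533
  (v5,v7,v1) [-+-] → (1.245, 0.4313, 1.27)–(0.408341, 0.4313, 1.27)  len=0.8367
  (v6,v4,v2) [+-+] → (1.245, 0.4313, -1.27)–(-0.408341, 0.4313, -1.27)  len=1.6533
  (v6,v5,v4) [+--] → (1.245, 0.4313, -0.416541)–(1.245, 0.4313, -1.27)  len=0.8535
  (v7,v5,v6) [+-+] → (1.245, 0.4313, 1.27)–(1.245, 0.4313, -0.416541)  len=1.6865

Chained into 1 loop(s):
  loop 1: 8 segments, perimeter = 10.0600
Total perimeter = 10.060

loops=1 perimeter=10.060


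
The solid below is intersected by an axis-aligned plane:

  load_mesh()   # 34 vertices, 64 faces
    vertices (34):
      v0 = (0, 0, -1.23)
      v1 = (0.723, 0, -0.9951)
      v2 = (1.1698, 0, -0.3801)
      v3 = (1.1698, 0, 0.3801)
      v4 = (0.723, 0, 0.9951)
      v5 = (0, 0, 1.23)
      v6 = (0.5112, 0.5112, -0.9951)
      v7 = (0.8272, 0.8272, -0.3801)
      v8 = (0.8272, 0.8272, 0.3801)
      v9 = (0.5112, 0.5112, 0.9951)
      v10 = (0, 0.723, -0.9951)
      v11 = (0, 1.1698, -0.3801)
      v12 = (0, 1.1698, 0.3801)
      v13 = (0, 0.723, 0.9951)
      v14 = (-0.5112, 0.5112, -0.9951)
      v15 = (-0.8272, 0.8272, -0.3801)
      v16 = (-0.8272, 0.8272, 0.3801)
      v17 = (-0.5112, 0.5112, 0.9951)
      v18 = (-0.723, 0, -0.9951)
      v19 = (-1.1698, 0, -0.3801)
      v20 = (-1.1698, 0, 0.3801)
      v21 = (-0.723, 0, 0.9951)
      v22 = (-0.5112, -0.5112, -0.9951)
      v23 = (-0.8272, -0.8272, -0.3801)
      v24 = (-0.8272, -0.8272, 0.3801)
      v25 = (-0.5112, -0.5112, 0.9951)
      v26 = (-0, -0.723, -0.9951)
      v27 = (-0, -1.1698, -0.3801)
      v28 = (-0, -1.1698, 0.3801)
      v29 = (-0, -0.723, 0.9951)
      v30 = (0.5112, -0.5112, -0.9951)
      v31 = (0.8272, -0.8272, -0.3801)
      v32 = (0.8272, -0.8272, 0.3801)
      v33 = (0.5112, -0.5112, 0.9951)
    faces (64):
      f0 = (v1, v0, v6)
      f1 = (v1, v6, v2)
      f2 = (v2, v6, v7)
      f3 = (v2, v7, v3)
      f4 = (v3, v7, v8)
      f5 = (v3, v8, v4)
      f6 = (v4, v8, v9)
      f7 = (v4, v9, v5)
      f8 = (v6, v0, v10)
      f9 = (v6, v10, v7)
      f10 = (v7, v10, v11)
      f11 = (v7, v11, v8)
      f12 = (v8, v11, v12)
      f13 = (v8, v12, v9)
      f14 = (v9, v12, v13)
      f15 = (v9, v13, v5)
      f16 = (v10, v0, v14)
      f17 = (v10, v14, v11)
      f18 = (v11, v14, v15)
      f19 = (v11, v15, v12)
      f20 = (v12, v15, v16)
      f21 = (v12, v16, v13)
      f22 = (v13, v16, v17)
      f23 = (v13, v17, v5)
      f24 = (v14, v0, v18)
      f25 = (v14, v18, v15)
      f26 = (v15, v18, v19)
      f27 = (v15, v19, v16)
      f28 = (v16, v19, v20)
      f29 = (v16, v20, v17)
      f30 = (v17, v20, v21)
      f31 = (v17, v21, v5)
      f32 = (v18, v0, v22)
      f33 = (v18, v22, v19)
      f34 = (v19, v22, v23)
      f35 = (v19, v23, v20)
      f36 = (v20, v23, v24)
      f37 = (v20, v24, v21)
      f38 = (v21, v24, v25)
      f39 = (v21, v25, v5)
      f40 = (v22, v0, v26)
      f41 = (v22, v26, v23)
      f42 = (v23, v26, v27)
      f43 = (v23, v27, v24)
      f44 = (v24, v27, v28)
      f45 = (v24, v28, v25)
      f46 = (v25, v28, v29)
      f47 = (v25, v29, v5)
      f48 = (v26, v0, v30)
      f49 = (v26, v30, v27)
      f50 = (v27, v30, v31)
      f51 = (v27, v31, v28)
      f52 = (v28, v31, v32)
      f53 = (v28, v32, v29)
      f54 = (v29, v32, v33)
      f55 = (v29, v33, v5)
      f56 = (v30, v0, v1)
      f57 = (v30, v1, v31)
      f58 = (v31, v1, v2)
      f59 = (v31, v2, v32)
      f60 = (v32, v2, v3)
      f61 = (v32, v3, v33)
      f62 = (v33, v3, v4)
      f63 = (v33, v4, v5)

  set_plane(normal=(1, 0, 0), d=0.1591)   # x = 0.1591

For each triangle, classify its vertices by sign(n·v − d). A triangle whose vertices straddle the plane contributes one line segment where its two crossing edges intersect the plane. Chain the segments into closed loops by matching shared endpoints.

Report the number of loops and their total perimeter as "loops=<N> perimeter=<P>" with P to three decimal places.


Straddling triangles (20 of 64):
  (v1,v0,v6) [+-+] → (0.1591, 0, -1.17831)–(0.1591, 0.1591, -1.15689)  len=0.1605
  (v4,v9,v5) [++-] → (0.1591, 0.1591, 1.15689)–(0.1591, 0, 1.17831)  len=0.1605
  (v6,v0,v10) [+--] → (0.1591, 0.1591, -1.15689)–(0.1591, 0.657082, -0.9951)  len=0.5236
  (v6,v10,v7) [+-+] → (0.1591, 0.657082, -0.9951)–(0.1591, 0.743041, -0.876814)  len=0.1462
  (v7,v10,v11) [+--] → (0.1591, 0.743041, -0.876814)–(0.1591, 1.10391, -0.3801)  len=0.6140
  (v7,v11,v8) [+-+] → (0.1591, 1.10391, -0.3801)–(0.1591, 1.10391, -0.233886)  len=0.1462
  (v8,v11,v12) [+--] → (0.1591, 1.10391, -0.233886)–(0.1591, 1.10391, 0.3801)  len=0.6140
  (v8,v12,v9) [+-+] → (0.1591, 1.10391, 0.3801)–(0.1591, 0.964825, 0.571506)  len=0.2366
  (v9,v12,v13) [+--] → (0.1591, 0.964825, 0.571506)–(0.1591, 0.657082, 0.9951)  len=0.5236
  (v9,v13,v5) [+--] → (0.1591, 0.657082, 0.9951)–(0.1591, 0.1591, 1.15689)  len=0.5236
  (v26,v0,v30) [--+] → (0.1591, -0.1591, -1.15689)–(0.1591, -0.657082, -0.9951)  len=0.5236
  (v26,v30,v27) [-+-] → (0.1591, -0.657082, -0.9951)–(0.1591, -0.964825, -0.571506)  len=0.5236
  (v27,v30,v31) [-++] → (0.1591, -0.964825, -0.571506)–(0.1591, -1.10391, -0.3801)  len=0.2366
  (v27,v31,v28) [-+-] → (0.1591, -1.10391, -0.3801)–(0.1591, -1.10391, 0.233886)  len=0.6140
  (v28,v31,v32) [-++] → (0.1591, -1.10391, 0.233886)–(0.1591, -1.10391, 0.3801)  len=0.1462
  (v28,v32,v29) [-+-] → (0.1591, -1.10391, 0.3801)–(0.1591, -0.743041, 0.876814)  len=0.6140
  (v29,v32,v33) [-++] → (0.1591, -0.743041, 0.876814)–(0.1591, -0.657082, 0.9951)  len=0.1462
  (v29,v33,v5) [-+-] → (0.1591, -0.657082, 0.9951)–(0.1591, -0.1591, 1.15689)  len=0.5236
  (v30,v0,v1) [+-+] → (0.1591, -0.1591, -1.15689)–(0.1591, 0, -1.17831)  len=0.1605
  (v33,v4,v5) [++-] → (0.1591, 0, 1.17831)–(0.1591, -0.1591, 1.15689)  len=0.1605

Chained into 1 loop(s):
  loop 1: 20 segments, perimeter = 7.2977
Total perimeter = 7.298

loops=1 perimeter=7.298


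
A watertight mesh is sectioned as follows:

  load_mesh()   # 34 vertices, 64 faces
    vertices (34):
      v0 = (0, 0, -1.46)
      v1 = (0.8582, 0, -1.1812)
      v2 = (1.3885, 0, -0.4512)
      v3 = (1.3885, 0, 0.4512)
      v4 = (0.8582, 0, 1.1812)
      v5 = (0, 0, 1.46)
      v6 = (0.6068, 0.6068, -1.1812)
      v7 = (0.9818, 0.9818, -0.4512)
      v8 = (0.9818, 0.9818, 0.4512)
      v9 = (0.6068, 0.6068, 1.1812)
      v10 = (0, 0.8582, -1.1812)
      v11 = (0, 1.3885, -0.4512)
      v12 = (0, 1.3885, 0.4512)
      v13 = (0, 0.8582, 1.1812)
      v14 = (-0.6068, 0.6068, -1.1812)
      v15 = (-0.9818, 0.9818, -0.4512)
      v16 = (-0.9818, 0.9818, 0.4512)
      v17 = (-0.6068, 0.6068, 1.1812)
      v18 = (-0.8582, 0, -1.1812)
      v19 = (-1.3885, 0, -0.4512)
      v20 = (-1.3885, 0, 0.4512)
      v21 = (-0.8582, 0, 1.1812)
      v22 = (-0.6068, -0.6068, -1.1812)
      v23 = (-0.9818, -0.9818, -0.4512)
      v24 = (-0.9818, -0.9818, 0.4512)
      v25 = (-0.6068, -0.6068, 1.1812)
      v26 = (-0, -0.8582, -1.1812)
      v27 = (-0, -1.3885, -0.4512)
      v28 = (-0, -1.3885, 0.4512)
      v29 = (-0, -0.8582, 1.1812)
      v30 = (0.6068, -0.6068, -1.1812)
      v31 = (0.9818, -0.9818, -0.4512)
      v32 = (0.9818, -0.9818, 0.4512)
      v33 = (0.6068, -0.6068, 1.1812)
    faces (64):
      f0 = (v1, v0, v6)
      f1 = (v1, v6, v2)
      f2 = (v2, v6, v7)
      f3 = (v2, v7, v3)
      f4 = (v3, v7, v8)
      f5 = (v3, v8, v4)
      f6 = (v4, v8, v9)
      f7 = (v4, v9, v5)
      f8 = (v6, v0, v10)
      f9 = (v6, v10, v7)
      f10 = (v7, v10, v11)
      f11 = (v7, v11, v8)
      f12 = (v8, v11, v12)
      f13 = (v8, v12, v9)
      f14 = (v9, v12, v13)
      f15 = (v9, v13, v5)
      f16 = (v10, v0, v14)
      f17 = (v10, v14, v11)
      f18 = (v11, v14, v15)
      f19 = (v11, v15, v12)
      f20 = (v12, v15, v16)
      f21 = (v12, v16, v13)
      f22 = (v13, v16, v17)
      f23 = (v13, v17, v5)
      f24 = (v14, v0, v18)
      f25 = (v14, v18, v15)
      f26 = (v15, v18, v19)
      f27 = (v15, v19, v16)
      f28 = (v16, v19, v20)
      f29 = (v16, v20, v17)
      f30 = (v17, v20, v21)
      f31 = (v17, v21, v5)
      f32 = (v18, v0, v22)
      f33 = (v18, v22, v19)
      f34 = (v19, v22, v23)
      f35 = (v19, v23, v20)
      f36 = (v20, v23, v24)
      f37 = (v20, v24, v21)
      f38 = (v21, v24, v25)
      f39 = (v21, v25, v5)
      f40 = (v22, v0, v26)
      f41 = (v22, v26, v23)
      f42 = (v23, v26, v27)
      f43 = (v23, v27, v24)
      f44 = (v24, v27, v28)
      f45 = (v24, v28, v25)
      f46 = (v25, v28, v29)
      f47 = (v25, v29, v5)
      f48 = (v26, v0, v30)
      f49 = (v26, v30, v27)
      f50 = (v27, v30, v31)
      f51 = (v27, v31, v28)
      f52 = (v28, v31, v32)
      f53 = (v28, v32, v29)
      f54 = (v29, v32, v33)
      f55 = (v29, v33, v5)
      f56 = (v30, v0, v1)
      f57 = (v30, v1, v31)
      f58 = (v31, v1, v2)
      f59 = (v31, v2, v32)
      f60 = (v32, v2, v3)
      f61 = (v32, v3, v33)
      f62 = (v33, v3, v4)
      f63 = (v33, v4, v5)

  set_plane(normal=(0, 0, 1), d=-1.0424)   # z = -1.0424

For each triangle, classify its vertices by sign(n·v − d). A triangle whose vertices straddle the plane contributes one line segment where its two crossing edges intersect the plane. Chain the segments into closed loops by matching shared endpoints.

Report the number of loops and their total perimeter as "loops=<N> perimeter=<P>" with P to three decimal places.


Straddling triangles (16 of 64):
  (v1,v6,v2) [--+] → (0.75543, 0.491425, -1.0424)–(0.95903, 0, -1.0424)  len=0.5319
  (v2,v6,v7) [+-+] → (0.75543, 0.491425, -1.0424)–(0.678101, 0.678101, -1.0424)  len=0.2021
  (v6,v10,v7) [--+] → (0.186676, 0.881701, -1.0424)–(0.678101, 0.678101, -1.0424)  len=0.5319
  (v7,v10,v11) [+-+] → (0.186676, 0.881701, -1.0424)–(0, 0.95903, -1.0424)  len=0.2021
  (v10,v14,v11) [--+] → (-0.491425, 0.75543, -1.0424)–(0, 0.95903, -1.0424)  len=0.5319
  (v11,v14,v15) [+-+] → (-0.491425, 0.75543, -1.0424)–(-0.678101, 0.678101, -1.0424)  len=0.2021
  (v14,v18,v15) [--+] → (-0.881701, 0.186676, -1.0424)–(-0.678101, 0.678101, -1.0424)  len=0.5319
  (v15,v18,v19) [+-+] → (-0.881701, 0.186676, -1.0424)–(-0.95903, 0, -1.0424)  len=0.2021
  (v18,v22,v19) [--+] → (-0.75543, -0.491425, -1.0424)–(-0.95903, 0, -1.0424)  len=0.5319
  (v19,v22,v23) [+-+] → (-0.75543, -0.491425, -1.0424)–(-0.678101, -0.678101, -1.0424)  len=0.2021
  (v22,v26,v23) [--+] → (-0.186676, -0.881701, -1.0424)–(-0.678101, -0.678101, -1.0424)  len=0.5319
  (v23,v26,v27) [+-+] → (-0.186676, -0.881701, -1.0424)–(0, -0.95903, -1.0424)  len=0.2021
  (v26,v30,v27) [--+] → (0.491425, -0.75543, -1.0424)–(0, -0.95903, -1.0424)  len=0.5319
  (v27,v30,v31) [+-+] → (0.491425, -0.75543, -1.0424)–(0.678101, -0.678101, -1.0424)  len=0.2021
  (v30,v1,v31) [--+] → (0.881701, -0.186676, -1.0424)–(0.678101, -0.678101, -1.0424)  len=0.5319
  (v31,v1,v2) [+-+] → (0.881701, -0.186676, -1.0424)–(0.95903, 0, -1.0424)  len=0.2021

Chained into 1 loop(s):
  loop 1: 16 segments, perimeter = 5.8719
Total perimeter = 5.872

loops=1 perimeter=5.872


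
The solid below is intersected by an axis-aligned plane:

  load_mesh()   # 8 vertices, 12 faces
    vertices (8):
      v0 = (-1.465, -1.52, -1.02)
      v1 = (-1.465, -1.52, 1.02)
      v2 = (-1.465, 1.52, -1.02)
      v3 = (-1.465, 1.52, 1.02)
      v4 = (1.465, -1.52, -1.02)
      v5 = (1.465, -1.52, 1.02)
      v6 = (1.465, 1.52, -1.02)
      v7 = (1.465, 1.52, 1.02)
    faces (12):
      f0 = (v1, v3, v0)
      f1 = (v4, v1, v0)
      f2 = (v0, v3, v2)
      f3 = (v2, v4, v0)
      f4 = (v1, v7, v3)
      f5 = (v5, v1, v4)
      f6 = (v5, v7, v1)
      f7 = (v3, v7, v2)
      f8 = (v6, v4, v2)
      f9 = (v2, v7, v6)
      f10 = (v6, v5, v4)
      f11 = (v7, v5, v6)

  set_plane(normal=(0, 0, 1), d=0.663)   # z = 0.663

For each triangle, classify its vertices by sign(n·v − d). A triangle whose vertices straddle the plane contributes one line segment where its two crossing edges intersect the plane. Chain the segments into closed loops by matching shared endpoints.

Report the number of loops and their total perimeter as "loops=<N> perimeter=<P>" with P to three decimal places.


loops=1 perimeter=11.940

Straddling triangles (8 of 12):
  (v1,v3,v0) [++-] → (-1.465, 0.988, 0.663)–(-1.465, -1.52, 0.663)  len=2.5080
  (v4,v1,v0) [-+-] → (-0.95225, -1.52, 0.663)–(-1.465, -1.52, 0.663)  len=0.5128
  (v0,v3,v2) [-+-] → (-1.465, 0.988, 0.663)–(-1.465, 1.52, 0.663)  len=0.5320
  (v5,v1,v4) [++-] → (-0.95225, -1.52, 0.663)–(1.465, -1.52, 0.663)  len=2.4173
  (v3,v7,v2) [++-] → (0.95225, 1.52, 0.663)–(-1.465, 1.52, 0.663)  len=2.4173
  (v2,v7,v6) [-+-] → (0.95225, 1.52, 0.663)–(1.465, 1.52, 0.663)  len=0.5128
  (v6,v5,v4) [-+-] → (1.465, -0.988, 0.663)–(1.465, -1.52, 0.663)  len=0.5320
  (v7,v5,v6) [++-] → (1.465, -0.988, 0.663)–(1.465, 1.52, 0.663)  len=2.5080

Chained into 1 loop(s):
  loop 1: 8 segments, perimeter = 11.9400
Total perimeter = 11.940


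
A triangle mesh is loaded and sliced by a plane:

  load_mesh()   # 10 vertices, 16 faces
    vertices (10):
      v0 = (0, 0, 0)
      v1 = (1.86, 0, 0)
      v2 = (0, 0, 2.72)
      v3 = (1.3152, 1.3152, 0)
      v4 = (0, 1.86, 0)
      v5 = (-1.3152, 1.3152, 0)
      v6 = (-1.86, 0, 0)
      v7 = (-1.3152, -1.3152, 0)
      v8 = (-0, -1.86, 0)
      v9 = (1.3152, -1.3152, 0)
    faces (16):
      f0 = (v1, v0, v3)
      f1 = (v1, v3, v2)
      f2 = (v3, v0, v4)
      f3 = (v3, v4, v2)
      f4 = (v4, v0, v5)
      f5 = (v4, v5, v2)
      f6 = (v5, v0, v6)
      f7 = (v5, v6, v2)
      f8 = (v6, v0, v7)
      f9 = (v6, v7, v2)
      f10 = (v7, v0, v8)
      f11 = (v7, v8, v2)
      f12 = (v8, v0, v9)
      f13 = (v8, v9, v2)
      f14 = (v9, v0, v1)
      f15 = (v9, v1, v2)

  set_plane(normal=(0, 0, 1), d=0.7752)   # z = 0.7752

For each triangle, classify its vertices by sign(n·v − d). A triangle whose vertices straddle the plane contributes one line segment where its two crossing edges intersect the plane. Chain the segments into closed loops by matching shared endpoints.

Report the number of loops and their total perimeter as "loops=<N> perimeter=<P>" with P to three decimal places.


Straddling triangles (8 of 16):
  (v1,v3,v2) [--+] → (0.940368, 0.940368, 0.7752)–(1.3299, 0, 0.7752)  len=1.0179
  (v3,v4,v2) [--+] → (0, 1.3299, 0.7752)–(0.940368, 0.940368, 0.7752)  len=1.0179
  (v4,v5,v2) [--+] → (-0.940368, 0.940368, 0.7752)–(0, 1.3299, 0.7752)  len=1.0179
  (v5,v6,v2) [--+] → (-1.3299, 0, 0.7752)–(-0.940368, 0.940368, 0.7752)  len=1.0179
  (v6,v7,v2) [--+] → (-0.940368, -0.940368, 0.7752)–(-1.3299, 0, 0.7752)  len=1.0179
  (v7,v8,v2) [--+] → (0, -1.3299, 0.7752)–(-0.940368, -0.940368, 0.7752)  len=1.0179
  (v8,v9,v2) [--+] → (0.940368, -0.940368, 0.7752)–(0, -1.3299, 0.7752)  len=1.0179
  (v9,v1,v2) [--+] → (1.3299, 0, 0.7752)–(0.940368, -0.940368, 0.7752)  len=1.0179

Chained into 1 loop(s):
  loop 1: 8 segments, perimeter = 8.1428
Total perimeter = 8.143

loops=1 perimeter=8.143


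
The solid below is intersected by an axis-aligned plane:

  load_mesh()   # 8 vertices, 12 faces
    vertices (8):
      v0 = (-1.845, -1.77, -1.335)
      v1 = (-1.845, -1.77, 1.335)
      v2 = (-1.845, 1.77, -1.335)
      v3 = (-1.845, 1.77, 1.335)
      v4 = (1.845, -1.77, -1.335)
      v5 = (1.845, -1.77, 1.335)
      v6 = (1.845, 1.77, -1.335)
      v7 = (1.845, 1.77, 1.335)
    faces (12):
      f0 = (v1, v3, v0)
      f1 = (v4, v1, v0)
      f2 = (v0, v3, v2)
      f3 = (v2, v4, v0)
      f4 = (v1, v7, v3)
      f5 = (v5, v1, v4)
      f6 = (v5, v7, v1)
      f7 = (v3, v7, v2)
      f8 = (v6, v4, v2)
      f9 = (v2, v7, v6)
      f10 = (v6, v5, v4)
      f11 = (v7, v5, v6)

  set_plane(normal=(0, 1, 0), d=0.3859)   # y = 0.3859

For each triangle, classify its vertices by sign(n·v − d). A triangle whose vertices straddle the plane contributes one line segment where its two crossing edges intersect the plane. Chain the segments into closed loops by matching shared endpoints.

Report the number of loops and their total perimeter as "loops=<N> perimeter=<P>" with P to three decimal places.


Straddling triangles (8 of 12):
  (v1,v3,v0) [-+-] → (-1.845, 0.3859, 1.335)–(-1.845, 0.3859, 0.29106)  len=1.0439
  (v0,v3,v2) [-++] → (-1.845, 0.3859, 0.29106)–(-1.845, 0.3859, -1.335)  len=1.6261
  (v2,v4,v0) [+--] → (-0.402252, 0.3859, -1.335)–(-1.845, 0.3859, -1.335)  len=1.4427
  (v1,v7,v3) [-++] → (0.402252, 0.3859, 1.335)–(-1.845, 0.3859, 1.335)  len=2.2473
  (v5,v7,v1) [-+-] → (1.845, 0.3859, 1.335)–(0.402252, 0.3859, 1.335)  len=1.4427
  (v6,v4,v2) [+-+] → (1.845, 0.3859, -1.335)–(-0.402252, 0.3859, -1.335)  len=2.2473
  (v6,v5,v4) [+--] → (1.845, 0.3859, -0.29106)–(1.845, 0.3859, -1.335)  len=1.0439
  (v7,v5,v6) [+-+] → (1.845, 0.3859, 1.335)–(1.845, 0.3859, -0.29106)  len=1.6261

Chained into 1 loop(s):
  loop 1: 8 segments, perimeter = 12.7200
Total perimeter = 12.720

loops=1 perimeter=12.720
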